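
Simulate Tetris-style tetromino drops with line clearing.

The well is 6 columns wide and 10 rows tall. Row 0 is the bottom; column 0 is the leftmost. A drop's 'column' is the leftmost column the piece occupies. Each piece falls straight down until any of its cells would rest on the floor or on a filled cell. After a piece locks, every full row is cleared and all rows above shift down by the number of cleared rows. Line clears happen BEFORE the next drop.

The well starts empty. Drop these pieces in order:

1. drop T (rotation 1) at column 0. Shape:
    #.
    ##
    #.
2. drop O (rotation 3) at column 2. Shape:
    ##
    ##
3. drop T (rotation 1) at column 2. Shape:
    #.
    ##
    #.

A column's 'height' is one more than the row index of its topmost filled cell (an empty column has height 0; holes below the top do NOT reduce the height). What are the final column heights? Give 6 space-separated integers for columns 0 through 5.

Answer: 3 2 5 4 0 0

Derivation:
Drop 1: T rot1 at col 0 lands with bottom-row=0; cleared 0 line(s) (total 0); column heights now [3 2 0 0 0 0], max=3
Drop 2: O rot3 at col 2 lands with bottom-row=0; cleared 0 line(s) (total 0); column heights now [3 2 2 2 0 0], max=3
Drop 3: T rot1 at col 2 lands with bottom-row=2; cleared 0 line(s) (total 0); column heights now [3 2 5 4 0 0], max=5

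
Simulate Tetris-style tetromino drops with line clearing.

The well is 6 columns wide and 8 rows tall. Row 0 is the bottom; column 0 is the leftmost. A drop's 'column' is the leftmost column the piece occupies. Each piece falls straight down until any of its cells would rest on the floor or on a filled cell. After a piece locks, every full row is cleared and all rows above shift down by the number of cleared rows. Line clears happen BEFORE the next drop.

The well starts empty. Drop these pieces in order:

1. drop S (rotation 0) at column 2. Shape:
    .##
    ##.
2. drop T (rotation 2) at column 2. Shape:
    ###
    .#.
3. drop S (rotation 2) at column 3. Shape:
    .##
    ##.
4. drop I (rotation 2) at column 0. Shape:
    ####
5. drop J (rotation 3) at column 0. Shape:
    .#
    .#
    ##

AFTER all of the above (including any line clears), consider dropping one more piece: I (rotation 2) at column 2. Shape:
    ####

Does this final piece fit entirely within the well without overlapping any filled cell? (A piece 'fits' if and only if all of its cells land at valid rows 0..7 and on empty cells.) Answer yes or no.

Answer: yes

Derivation:
Drop 1: S rot0 at col 2 lands with bottom-row=0; cleared 0 line(s) (total 0); column heights now [0 0 1 2 2 0], max=2
Drop 2: T rot2 at col 2 lands with bottom-row=2; cleared 0 line(s) (total 0); column heights now [0 0 4 4 4 0], max=4
Drop 3: S rot2 at col 3 lands with bottom-row=4; cleared 0 line(s) (total 0); column heights now [0 0 4 5 6 6], max=6
Drop 4: I rot2 at col 0 lands with bottom-row=5; cleared 1 line(s) (total 1); column heights now [0 0 4 5 5 0], max=5
Drop 5: J rot3 at col 0 lands with bottom-row=0; cleared 0 line(s) (total 1); column heights now [1 3 4 5 5 0], max=5
Test piece I rot2 at col 2 (width 4): heights before test = [1 3 4 5 5 0]; fits = True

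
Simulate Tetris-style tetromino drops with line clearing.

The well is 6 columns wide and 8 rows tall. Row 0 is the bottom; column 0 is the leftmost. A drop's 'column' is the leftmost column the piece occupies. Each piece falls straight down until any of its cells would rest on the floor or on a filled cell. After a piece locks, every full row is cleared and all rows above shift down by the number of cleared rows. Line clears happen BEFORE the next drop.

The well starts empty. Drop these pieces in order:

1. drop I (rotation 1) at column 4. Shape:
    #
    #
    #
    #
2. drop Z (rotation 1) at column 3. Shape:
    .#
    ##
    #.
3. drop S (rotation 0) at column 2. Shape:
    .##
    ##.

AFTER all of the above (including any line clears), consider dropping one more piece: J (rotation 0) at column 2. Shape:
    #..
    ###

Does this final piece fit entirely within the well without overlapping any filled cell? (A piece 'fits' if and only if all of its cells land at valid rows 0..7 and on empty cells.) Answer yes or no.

Drop 1: I rot1 at col 4 lands with bottom-row=0; cleared 0 line(s) (total 0); column heights now [0 0 0 0 4 0], max=4
Drop 2: Z rot1 at col 3 lands with bottom-row=3; cleared 0 line(s) (total 0); column heights now [0 0 0 5 6 0], max=6
Drop 3: S rot0 at col 2 lands with bottom-row=5; cleared 0 line(s) (total 0); column heights now [0 0 6 7 7 0], max=7
Test piece J rot0 at col 2 (width 3): heights before test = [0 0 6 7 7 0]; fits = False

Answer: no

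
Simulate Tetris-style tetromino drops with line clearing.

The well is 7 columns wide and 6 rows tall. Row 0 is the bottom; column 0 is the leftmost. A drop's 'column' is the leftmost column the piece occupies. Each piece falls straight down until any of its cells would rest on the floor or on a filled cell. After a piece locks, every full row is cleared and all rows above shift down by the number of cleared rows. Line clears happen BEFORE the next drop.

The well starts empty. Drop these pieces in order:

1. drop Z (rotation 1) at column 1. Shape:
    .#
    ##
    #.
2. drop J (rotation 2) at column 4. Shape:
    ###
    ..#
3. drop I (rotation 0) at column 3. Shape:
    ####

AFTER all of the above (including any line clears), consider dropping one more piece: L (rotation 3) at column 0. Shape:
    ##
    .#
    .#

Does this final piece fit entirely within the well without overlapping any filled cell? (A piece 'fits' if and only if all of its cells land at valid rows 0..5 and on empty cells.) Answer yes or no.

Drop 1: Z rot1 at col 1 lands with bottom-row=0; cleared 0 line(s) (total 0); column heights now [0 2 3 0 0 0 0], max=3
Drop 2: J rot2 at col 4 lands with bottom-row=0; cleared 0 line(s) (total 0); column heights now [0 2 3 0 2 2 2], max=3
Drop 3: I rot0 at col 3 lands with bottom-row=2; cleared 0 line(s) (total 0); column heights now [0 2 3 3 3 3 3], max=3
Test piece L rot3 at col 0 (width 2): heights before test = [0 2 3 3 3 3 3]; fits = True

Answer: yes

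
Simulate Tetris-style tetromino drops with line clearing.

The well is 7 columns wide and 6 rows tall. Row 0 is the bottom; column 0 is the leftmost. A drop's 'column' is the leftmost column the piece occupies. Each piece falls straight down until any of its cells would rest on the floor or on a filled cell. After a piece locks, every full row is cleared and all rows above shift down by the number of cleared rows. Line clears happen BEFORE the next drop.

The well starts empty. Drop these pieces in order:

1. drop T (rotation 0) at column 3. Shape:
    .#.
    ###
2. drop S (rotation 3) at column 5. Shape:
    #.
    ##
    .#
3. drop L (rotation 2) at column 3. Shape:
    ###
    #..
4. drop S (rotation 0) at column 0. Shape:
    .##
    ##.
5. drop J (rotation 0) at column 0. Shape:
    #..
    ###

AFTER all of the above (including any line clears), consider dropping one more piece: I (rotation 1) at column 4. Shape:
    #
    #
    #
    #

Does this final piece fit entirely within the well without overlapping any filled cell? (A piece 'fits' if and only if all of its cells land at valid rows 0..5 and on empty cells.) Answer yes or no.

Drop 1: T rot0 at col 3 lands with bottom-row=0; cleared 0 line(s) (total 0); column heights now [0 0 0 1 2 1 0], max=2
Drop 2: S rot3 at col 5 lands with bottom-row=0; cleared 0 line(s) (total 0); column heights now [0 0 0 1 2 3 2], max=3
Drop 3: L rot2 at col 3 lands with bottom-row=2; cleared 0 line(s) (total 0); column heights now [0 0 0 4 4 4 2], max=4
Drop 4: S rot0 at col 0 lands with bottom-row=0; cleared 0 line(s) (total 0); column heights now [1 2 2 4 4 4 2], max=4
Drop 5: J rot0 at col 0 lands with bottom-row=2; cleared 0 line(s) (total 0); column heights now [4 3 3 4 4 4 2], max=4
Test piece I rot1 at col 4 (width 1): heights before test = [4 3 3 4 4 4 2]; fits = False

Answer: no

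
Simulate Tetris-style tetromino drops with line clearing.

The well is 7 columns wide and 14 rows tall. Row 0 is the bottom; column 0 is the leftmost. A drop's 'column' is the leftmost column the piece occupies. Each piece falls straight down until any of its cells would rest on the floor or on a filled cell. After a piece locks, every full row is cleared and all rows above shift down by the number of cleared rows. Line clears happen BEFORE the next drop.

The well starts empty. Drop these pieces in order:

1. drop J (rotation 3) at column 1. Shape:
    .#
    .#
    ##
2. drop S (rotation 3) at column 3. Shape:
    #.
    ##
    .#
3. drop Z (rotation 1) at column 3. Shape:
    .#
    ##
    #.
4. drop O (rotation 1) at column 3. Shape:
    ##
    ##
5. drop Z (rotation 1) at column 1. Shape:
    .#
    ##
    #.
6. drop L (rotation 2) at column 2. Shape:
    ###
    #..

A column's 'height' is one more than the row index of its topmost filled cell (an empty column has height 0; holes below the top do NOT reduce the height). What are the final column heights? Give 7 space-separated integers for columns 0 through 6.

Answer: 0 4 9 9 9 0 0

Derivation:
Drop 1: J rot3 at col 1 lands with bottom-row=0; cleared 0 line(s) (total 0); column heights now [0 1 3 0 0 0 0], max=3
Drop 2: S rot3 at col 3 lands with bottom-row=0; cleared 0 line(s) (total 0); column heights now [0 1 3 3 2 0 0], max=3
Drop 3: Z rot1 at col 3 lands with bottom-row=3; cleared 0 line(s) (total 0); column heights now [0 1 3 5 6 0 0], max=6
Drop 4: O rot1 at col 3 lands with bottom-row=6; cleared 0 line(s) (total 0); column heights now [0 1 3 8 8 0 0], max=8
Drop 5: Z rot1 at col 1 lands with bottom-row=2; cleared 0 line(s) (total 0); column heights now [0 4 5 8 8 0 0], max=8
Drop 6: L rot2 at col 2 lands with bottom-row=7; cleared 0 line(s) (total 0); column heights now [0 4 9 9 9 0 0], max=9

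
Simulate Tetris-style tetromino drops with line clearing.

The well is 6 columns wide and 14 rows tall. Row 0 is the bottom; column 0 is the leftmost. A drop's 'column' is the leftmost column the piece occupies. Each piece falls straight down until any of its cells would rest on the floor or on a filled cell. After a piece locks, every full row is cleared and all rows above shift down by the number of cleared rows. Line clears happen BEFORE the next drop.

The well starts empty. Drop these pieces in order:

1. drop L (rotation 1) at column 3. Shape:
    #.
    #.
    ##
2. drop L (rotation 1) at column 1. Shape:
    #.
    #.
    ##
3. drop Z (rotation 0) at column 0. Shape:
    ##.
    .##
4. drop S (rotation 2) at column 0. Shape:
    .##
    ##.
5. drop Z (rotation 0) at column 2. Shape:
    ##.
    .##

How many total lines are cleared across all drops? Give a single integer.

Answer: 0

Derivation:
Drop 1: L rot1 at col 3 lands with bottom-row=0; cleared 0 line(s) (total 0); column heights now [0 0 0 3 1 0], max=3
Drop 2: L rot1 at col 1 lands with bottom-row=0; cleared 0 line(s) (total 0); column heights now [0 3 1 3 1 0], max=3
Drop 3: Z rot0 at col 0 lands with bottom-row=3; cleared 0 line(s) (total 0); column heights now [5 5 4 3 1 0], max=5
Drop 4: S rot2 at col 0 lands with bottom-row=5; cleared 0 line(s) (total 0); column heights now [6 7 7 3 1 0], max=7
Drop 5: Z rot0 at col 2 lands with bottom-row=6; cleared 0 line(s) (total 0); column heights now [6 7 8 8 7 0], max=8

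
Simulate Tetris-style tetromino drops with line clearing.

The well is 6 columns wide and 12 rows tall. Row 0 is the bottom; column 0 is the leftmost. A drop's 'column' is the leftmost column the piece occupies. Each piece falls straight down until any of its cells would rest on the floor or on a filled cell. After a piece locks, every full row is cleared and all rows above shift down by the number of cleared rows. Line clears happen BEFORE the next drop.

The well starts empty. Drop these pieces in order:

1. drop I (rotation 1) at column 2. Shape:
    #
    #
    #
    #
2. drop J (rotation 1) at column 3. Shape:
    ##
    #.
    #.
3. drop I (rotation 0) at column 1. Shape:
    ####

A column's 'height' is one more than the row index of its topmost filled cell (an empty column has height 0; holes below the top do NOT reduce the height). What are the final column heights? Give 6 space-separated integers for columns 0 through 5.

Drop 1: I rot1 at col 2 lands with bottom-row=0; cleared 0 line(s) (total 0); column heights now [0 0 4 0 0 0], max=4
Drop 2: J rot1 at col 3 lands with bottom-row=0; cleared 0 line(s) (total 0); column heights now [0 0 4 3 3 0], max=4
Drop 3: I rot0 at col 1 lands with bottom-row=4; cleared 0 line(s) (total 0); column heights now [0 5 5 5 5 0], max=5

Answer: 0 5 5 5 5 0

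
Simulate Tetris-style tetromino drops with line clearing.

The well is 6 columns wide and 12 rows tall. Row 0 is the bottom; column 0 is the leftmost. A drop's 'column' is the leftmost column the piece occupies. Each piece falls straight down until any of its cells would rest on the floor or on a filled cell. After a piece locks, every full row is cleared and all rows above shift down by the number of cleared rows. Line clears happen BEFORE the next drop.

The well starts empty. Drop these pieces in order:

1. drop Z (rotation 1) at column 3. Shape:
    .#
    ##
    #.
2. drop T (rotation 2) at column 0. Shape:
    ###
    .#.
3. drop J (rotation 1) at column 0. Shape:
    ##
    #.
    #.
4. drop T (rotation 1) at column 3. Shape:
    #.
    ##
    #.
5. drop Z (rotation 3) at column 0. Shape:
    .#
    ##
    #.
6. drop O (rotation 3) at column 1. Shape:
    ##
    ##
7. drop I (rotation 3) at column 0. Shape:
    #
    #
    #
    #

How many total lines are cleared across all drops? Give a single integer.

Answer: 0

Derivation:
Drop 1: Z rot1 at col 3 lands with bottom-row=0; cleared 0 line(s) (total 0); column heights now [0 0 0 2 3 0], max=3
Drop 2: T rot2 at col 0 lands with bottom-row=0; cleared 0 line(s) (total 0); column heights now [2 2 2 2 3 0], max=3
Drop 3: J rot1 at col 0 lands with bottom-row=2; cleared 0 line(s) (total 0); column heights now [5 5 2 2 3 0], max=5
Drop 4: T rot1 at col 3 lands with bottom-row=2; cleared 0 line(s) (total 0); column heights now [5 5 2 5 4 0], max=5
Drop 5: Z rot3 at col 0 lands with bottom-row=5; cleared 0 line(s) (total 0); column heights now [7 8 2 5 4 0], max=8
Drop 6: O rot3 at col 1 lands with bottom-row=8; cleared 0 line(s) (total 0); column heights now [7 10 10 5 4 0], max=10
Drop 7: I rot3 at col 0 lands with bottom-row=7; cleared 0 line(s) (total 0); column heights now [11 10 10 5 4 0], max=11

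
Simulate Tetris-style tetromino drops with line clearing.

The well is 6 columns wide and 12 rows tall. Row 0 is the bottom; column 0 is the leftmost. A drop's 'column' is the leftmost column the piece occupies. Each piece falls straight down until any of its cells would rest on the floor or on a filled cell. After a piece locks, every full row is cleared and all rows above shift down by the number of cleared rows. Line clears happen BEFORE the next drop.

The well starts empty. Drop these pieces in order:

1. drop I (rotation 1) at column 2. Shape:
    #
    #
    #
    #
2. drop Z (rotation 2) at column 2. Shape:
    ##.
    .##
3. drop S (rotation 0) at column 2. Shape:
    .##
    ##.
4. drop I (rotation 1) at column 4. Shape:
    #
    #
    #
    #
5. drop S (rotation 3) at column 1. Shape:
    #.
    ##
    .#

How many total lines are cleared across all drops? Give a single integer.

Drop 1: I rot1 at col 2 lands with bottom-row=0; cleared 0 line(s) (total 0); column heights now [0 0 4 0 0 0], max=4
Drop 2: Z rot2 at col 2 lands with bottom-row=3; cleared 0 line(s) (total 0); column heights now [0 0 5 5 4 0], max=5
Drop 3: S rot0 at col 2 lands with bottom-row=5; cleared 0 line(s) (total 0); column heights now [0 0 6 7 7 0], max=7
Drop 4: I rot1 at col 4 lands with bottom-row=7; cleared 0 line(s) (total 0); column heights now [0 0 6 7 11 0], max=11
Drop 5: S rot3 at col 1 lands with bottom-row=6; cleared 0 line(s) (total 0); column heights now [0 9 8 7 11 0], max=11

Answer: 0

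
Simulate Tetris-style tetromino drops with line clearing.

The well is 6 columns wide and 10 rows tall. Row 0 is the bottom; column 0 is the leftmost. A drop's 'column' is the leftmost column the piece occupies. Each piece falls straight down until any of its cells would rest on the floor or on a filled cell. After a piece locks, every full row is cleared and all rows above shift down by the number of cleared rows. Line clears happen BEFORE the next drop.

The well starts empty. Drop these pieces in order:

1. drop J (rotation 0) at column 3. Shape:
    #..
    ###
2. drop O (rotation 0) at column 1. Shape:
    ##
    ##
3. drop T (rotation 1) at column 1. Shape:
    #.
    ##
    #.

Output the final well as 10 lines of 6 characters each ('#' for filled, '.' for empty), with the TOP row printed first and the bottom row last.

Answer: ......
......
......
......
......
.#....
.##...
.#....
.###..
.#####

Derivation:
Drop 1: J rot0 at col 3 lands with bottom-row=0; cleared 0 line(s) (total 0); column heights now [0 0 0 2 1 1], max=2
Drop 2: O rot0 at col 1 lands with bottom-row=0; cleared 0 line(s) (total 0); column heights now [0 2 2 2 1 1], max=2
Drop 3: T rot1 at col 1 lands with bottom-row=2; cleared 0 line(s) (total 0); column heights now [0 5 4 2 1 1], max=5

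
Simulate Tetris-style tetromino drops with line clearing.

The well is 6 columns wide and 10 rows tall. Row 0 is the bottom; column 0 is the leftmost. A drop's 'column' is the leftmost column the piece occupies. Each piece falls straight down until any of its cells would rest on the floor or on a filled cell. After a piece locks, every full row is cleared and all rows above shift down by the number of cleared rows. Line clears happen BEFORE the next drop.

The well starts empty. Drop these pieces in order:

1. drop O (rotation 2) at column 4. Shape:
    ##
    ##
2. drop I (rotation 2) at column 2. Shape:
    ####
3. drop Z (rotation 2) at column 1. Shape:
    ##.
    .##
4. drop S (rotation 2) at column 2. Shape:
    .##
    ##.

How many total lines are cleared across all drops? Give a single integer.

Answer: 0

Derivation:
Drop 1: O rot2 at col 4 lands with bottom-row=0; cleared 0 line(s) (total 0); column heights now [0 0 0 0 2 2], max=2
Drop 2: I rot2 at col 2 lands with bottom-row=2; cleared 0 line(s) (total 0); column heights now [0 0 3 3 3 3], max=3
Drop 3: Z rot2 at col 1 lands with bottom-row=3; cleared 0 line(s) (total 0); column heights now [0 5 5 4 3 3], max=5
Drop 4: S rot2 at col 2 lands with bottom-row=5; cleared 0 line(s) (total 0); column heights now [0 5 6 7 7 3], max=7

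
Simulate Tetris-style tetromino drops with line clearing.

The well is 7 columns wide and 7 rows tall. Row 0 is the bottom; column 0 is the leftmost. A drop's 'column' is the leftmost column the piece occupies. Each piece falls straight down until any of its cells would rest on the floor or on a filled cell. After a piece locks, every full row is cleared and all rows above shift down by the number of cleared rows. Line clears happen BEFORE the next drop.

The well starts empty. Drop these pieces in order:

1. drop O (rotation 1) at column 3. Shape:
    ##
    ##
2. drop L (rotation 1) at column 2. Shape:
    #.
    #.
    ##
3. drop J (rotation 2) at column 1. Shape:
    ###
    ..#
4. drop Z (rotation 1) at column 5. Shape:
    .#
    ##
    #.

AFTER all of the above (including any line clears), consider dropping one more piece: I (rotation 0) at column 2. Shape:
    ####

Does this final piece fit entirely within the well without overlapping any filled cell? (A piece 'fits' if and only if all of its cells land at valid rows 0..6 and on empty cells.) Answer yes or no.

Answer: yes

Derivation:
Drop 1: O rot1 at col 3 lands with bottom-row=0; cleared 0 line(s) (total 0); column heights now [0 0 0 2 2 0 0], max=2
Drop 2: L rot1 at col 2 lands with bottom-row=2; cleared 0 line(s) (total 0); column heights now [0 0 5 3 2 0 0], max=5
Drop 3: J rot2 at col 1 lands with bottom-row=4; cleared 0 line(s) (total 0); column heights now [0 6 6 6 2 0 0], max=6
Drop 4: Z rot1 at col 5 lands with bottom-row=0; cleared 0 line(s) (total 0); column heights now [0 6 6 6 2 2 3], max=6
Test piece I rot0 at col 2 (width 4): heights before test = [0 6 6 6 2 2 3]; fits = True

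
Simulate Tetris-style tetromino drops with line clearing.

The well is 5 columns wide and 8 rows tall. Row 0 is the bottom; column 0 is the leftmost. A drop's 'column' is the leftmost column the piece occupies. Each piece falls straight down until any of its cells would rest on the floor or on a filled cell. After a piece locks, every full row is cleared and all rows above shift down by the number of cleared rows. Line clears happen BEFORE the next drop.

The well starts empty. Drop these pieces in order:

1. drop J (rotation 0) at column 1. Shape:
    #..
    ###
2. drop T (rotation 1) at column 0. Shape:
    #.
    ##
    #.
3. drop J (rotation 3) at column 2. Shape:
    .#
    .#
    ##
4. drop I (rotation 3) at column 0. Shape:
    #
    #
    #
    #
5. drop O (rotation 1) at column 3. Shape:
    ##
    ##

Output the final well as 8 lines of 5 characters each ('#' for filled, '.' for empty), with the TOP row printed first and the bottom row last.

Answer: #....
#....
#..##
#..##
#..#.
##.#.
####.
.###.

Derivation:
Drop 1: J rot0 at col 1 lands with bottom-row=0; cleared 0 line(s) (total 0); column heights now [0 2 1 1 0], max=2
Drop 2: T rot1 at col 0 lands with bottom-row=1; cleared 0 line(s) (total 0); column heights now [4 3 1 1 0], max=4
Drop 3: J rot3 at col 2 lands with bottom-row=1; cleared 0 line(s) (total 0); column heights now [4 3 2 4 0], max=4
Drop 4: I rot3 at col 0 lands with bottom-row=4; cleared 0 line(s) (total 0); column heights now [8 3 2 4 0], max=8
Drop 5: O rot1 at col 3 lands with bottom-row=4; cleared 0 line(s) (total 0); column heights now [8 3 2 6 6], max=8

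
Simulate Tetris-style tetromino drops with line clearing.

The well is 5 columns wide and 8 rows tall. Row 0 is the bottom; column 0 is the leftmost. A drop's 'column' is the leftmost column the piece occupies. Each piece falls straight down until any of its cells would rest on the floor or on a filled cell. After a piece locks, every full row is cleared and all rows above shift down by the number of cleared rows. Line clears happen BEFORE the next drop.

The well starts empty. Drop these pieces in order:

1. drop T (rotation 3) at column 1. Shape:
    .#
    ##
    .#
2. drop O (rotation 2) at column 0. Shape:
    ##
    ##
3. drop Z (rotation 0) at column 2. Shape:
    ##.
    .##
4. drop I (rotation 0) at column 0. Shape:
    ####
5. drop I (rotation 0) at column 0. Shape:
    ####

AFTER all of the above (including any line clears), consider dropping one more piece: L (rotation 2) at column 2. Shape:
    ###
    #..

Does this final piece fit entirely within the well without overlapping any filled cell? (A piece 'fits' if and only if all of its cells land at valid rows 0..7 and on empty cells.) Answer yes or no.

Answer: yes

Derivation:
Drop 1: T rot3 at col 1 lands with bottom-row=0; cleared 0 line(s) (total 0); column heights now [0 2 3 0 0], max=3
Drop 2: O rot2 at col 0 lands with bottom-row=2; cleared 0 line(s) (total 0); column heights now [4 4 3 0 0], max=4
Drop 3: Z rot0 at col 2 lands with bottom-row=2; cleared 1 line(s) (total 1); column heights now [3 3 3 3 0], max=3
Drop 4: I rot0 at col 0 lands with bottom-row=3; cleared 0 line(s) (total 1); column heights now [4 4 4 4 0], max=4
Drop 5: I rot0 at col 0 lands with bottom-row=4; cleared 0 line(s) (total 1); column heights now [5 5 5 5 0], max=5
Test piece L rot2 at col 2 (width 3): heights before test = [5 5 5 5 0]; fits = True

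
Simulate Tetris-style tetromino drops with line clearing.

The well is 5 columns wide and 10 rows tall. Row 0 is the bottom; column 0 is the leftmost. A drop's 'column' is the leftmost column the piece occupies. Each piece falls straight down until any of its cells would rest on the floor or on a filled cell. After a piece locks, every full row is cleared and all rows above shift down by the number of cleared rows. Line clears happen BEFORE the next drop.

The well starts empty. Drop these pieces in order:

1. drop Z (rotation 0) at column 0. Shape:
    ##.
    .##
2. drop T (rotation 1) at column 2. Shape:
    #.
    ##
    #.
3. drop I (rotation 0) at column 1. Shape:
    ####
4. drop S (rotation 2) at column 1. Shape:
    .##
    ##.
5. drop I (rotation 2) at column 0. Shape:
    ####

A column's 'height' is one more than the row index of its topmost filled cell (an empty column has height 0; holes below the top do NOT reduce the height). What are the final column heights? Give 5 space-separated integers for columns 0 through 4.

Drop 1: Z rot0 at col 0 lands with bottom-row=0; cleared 0 line(s) (total 0); column heights now [2 2 1 0 0], max=2
Drop 2: T rot1 at col 2 lands with bottom-row=1; cleared 0 line(s) (total 0); column heights now [2 2 4 3 0], max=4
Drop 3: I rot0 at col 1 lands with bottom-row=4; cleared 0 line(s) (total 0); column heights now [2 5 5 5 5], max=5
Drop 4: S rot2 at col 1 lands with bottom-row=5; cleared 0 line(s) (total 0); column heights now [2 6 7 7 5], max=7
Drop 5: I rot2 at col 0 lands with bottom-row=7; cleared 0 line(s) (total 0); column heights now [8 8 8 8 5], max=8

Answer: 8 8 8 8 5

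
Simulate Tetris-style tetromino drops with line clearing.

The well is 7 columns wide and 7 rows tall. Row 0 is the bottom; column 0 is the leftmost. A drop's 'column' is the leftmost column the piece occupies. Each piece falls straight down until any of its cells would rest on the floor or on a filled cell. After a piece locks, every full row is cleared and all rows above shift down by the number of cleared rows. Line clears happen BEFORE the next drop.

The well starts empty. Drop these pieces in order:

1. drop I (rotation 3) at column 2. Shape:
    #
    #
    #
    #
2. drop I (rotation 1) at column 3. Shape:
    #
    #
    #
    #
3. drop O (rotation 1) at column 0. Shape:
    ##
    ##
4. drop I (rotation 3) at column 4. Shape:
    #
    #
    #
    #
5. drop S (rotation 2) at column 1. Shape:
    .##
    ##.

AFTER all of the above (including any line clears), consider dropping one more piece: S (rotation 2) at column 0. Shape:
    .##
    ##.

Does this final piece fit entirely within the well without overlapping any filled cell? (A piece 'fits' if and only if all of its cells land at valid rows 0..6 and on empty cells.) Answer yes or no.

Answer: yes

Derivation:
Drop 1: I rot3 at col 2 lands with bottom-row=0; cleared 0 line(s) (total 0); column heights now [0 0 4 0 0 0 0], max=4
Drop 2: I rot1 at col 3 lands with bottom-row=0; cleared 0 line(s) (total 0); column heights now [0 0 4 4 0 0 0], max=4
Drop 3: O rot1 at col 0 lands with bottom-row=0; cleared 0 line(s) (total 0); column heights now [2 2 4 4 0 0 0], max=4
Drop 4: I rot3 at col 4 lands with bottom-row=0; cleared 0 line(s) (total 0); column heights now [2 2 4 4 4 0 0], max=4
Drop 5: S rot2 at col 1 lands with bottom-row=4; cleared 0 line(s) (total 0); column heights now [2 5 6 6 4 0 0], max=6
Test piece S rot2 at col 0 (width 3): heights before test = [2 5 6 6 4 0 0]; fits = True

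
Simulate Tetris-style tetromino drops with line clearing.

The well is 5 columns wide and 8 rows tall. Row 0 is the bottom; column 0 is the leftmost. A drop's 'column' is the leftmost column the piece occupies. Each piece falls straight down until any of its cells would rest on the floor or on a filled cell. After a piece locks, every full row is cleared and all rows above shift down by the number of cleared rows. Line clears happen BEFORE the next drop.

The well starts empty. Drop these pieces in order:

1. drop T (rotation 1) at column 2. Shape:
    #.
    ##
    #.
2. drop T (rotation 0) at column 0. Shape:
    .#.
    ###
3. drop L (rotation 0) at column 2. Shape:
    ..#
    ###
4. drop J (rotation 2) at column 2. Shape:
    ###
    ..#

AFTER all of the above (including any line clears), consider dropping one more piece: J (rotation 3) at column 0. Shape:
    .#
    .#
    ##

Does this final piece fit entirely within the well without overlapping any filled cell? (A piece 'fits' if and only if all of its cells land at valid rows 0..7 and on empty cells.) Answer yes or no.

Answer: yes

Derivation:
Drop 1: T rot1 at col 2 lands with bottom-row=0; cleared 0 line(s) (total 0); column heights now [0 0 3 2 0], max=3
Drop 2: T rot0 at col 0 lands with bottom-row=3; cleared 0 line(s) (total 0); column heights now [4 5 4 2 0], max=5
Drop 3: L rot0 at col 2 lands with bottom-row=4; cleared 0 line(s) (total 0); column heights now [4 5 5 5 6], max=6
Drop 4: J rot2 at col 2 lands with bottom-row=6; cleared 0 line(s) (total 0); column heights now [4 5 8 8 8], max=8
Test piece J rot3 at col 0 (width 2): heights before test = [4 5 8 8 8]; fits = True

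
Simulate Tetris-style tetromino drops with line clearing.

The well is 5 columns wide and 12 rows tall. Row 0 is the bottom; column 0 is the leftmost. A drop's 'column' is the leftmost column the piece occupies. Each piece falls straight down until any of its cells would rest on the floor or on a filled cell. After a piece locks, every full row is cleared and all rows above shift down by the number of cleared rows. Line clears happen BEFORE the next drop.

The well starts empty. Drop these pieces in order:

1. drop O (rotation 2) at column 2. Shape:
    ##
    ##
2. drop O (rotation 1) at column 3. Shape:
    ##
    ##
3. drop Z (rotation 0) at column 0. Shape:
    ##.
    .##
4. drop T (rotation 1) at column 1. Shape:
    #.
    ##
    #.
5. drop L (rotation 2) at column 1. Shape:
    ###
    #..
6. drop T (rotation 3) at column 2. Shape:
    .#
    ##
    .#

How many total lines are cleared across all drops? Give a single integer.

Drop 1: O rot2 at col 2 lands with bottom-row=0; cleared 0 line(s) (total 0); column heights now [0 0 2 2 0], max=2
Drop 2: O rot1 at col 3 lands with bottom-row=2; cleared 0 line(s) (total 0); column heights now [0 0 2 4 4], max=4
Drop 3: Z rot0 at col 0 lands with bottom-row=2; cleared 0 line(s) (total 0); column heights now [4 4 3 4 4], max=4
Drop 4: T rot1 at col 1 lands with bottom-row=4; cleared 0 line(s) (total 0); column heights now [4 7 6 4 4], max=7
Drop 5: L rot2 at col 1 lands with bottom-row=7; cleared 0 line(s) (total 0); column heights now [4 9 9 9 4], max=9
Drop 6: T rot3 at col 2 lands with bottom-row=9; cleared 0 line(s) (total 0); column heights now [4 9 11 12 4], max=12

Answer: 0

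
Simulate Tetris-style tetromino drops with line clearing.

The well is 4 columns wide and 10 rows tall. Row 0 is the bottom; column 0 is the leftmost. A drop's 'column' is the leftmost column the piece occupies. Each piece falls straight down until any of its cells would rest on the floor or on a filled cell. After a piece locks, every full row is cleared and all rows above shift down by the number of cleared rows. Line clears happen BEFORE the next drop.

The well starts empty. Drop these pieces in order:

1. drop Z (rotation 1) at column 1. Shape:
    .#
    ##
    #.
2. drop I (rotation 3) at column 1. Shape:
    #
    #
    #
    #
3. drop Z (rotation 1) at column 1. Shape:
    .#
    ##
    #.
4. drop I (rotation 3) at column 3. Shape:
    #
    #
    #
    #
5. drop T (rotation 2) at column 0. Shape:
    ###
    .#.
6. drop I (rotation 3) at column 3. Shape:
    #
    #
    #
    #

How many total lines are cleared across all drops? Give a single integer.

Answer: 0

Derivation:
Drop 1: Z rot1 at col 1 lands with bottom-row=0; cleared 0 line(s) (total 0); column heights now [0 2 3 0], max=3
Drop 2: I rot3 at col 1 lands with bottom-row=2; cleared 0 line(s) (total 0); column heights now [0 6 3 0], max=6
Drop 3: Z rot1 at col 1 lands with bottom-row=6; cleared 0 line(s) (total 0); column heights now [0 8 9 0], max=9
Drop 4: I rot3 at col 3 lands with bottom-row=0; cleared 0 line(s) (total 0); column heights now [0 8 9 4], max=9
Drop 5: T rot2 at col 0 lands with bottom-row=8; cleared 0 line(s) (total 0); column heights now [10 10 10 4], max=10
Drop 6: I rot3 at col 3 lands with bottom-row=4; cleared 0 line(s) (total 0); column heights now [10 10 10 8], max=10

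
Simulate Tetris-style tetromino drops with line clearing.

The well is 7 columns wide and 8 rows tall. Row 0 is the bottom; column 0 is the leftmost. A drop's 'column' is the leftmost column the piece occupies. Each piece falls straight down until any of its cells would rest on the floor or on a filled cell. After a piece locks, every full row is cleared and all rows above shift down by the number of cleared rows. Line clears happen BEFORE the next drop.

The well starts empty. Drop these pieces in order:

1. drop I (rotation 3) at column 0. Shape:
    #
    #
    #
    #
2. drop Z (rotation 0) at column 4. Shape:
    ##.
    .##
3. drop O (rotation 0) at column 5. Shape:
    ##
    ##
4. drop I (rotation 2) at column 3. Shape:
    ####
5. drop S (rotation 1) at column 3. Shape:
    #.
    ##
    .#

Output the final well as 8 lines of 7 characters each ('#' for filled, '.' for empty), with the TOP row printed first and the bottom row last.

Answer: ...#...
...##..
....#..
...####
#....##
#....##
#...##.
#....##

Derivation:
Drop 1: I rot3 at col 0 lands with bottom-row=0; cleared 0 line(s) (total 0); column heights now [4 0 0 0 0 0 0], max=4
Drop 2: Z rot0 at col 4 lands with bottom-row=0; cleared 0 line(s) (total 0); column heights now [4 0 0 0 2 2 1], max=4
Drop 3: O rot0 at col 5 lands with bottom-row=2; cleared 0 line(s) (total 0); column heights now [4 0 0 0 2 4 4], max=4
Drop 4: I rot2 at col 3 lands with bottom-row=4; cleared 0 line(s) (total 0); column heights now [4 0 0 5 5 5 5], max=5
Drop 5: S rot1 at col 3 lands with bottom-row=5; cleared 0 line(s) (total 0); column heights now [4 0 0 8 7 5 5], max=8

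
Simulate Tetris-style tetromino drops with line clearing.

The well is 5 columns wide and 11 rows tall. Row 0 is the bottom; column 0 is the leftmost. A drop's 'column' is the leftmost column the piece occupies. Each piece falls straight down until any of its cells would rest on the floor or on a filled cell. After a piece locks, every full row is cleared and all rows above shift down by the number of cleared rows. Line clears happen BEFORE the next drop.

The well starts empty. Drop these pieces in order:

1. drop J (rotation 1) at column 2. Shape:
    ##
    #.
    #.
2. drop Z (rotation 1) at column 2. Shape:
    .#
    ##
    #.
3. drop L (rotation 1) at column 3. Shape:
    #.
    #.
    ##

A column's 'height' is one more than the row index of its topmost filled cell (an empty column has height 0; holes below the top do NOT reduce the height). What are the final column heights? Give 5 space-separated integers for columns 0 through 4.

Drop 1: J rot1 at col 2 lands with bottom-row=0; cleared 0 line(s) (total 0); column heights now [0 0 3 3 0], max=3
Drop 2: Z rot1 at col 2 lands with bottom-row=3; cleared 0 line(s) (total 0); column heights now [0 0 5 6 0], max=6
Drop 3: L rot1 at col 3 lands with bottom-row=6; cleared 0 line(s) (total 0); column heights now [0 0 5 9 7], max=9

Answer: 0 0 5 9 7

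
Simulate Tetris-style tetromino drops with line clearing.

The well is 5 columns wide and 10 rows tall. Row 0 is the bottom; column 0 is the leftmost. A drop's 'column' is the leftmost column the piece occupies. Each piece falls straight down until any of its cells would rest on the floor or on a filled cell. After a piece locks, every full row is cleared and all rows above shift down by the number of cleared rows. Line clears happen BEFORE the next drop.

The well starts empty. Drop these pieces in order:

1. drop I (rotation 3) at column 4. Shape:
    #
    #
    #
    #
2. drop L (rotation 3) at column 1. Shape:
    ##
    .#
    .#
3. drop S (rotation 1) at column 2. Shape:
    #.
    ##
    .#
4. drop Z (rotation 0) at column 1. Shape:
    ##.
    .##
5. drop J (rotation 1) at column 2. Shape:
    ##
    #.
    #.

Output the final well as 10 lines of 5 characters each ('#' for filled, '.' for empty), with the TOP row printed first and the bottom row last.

Drop 1: I rot3 at col 4 lands with bottom-row=0; cleared 0 line(s) (total 0); column heights now [0 0 0 0 4], max=4
Drop 2: L rot3 at col 1 lands with bottom-row=0; cleared 0 line(s) (total 0); column heights now [0 3 3 0 4], max=4
Drop 3: S rot1 at col 2 lands with bottom-row=2; cleared 0 line(s) (total 0); column heights now [0 3 5 4 4], max=5
Drop 4: Z rot0 at col 1 lands with bottom-row=5; cleared 0 line(s) (total 0); column heights now [0 7 7 6 4], max=7
Drop 5: J rot1 at col 2 lands with bottom-row=7; cleared 0 line(s) (total 0); column heights now [0 7 10 10 4], max=10

Answer: ..##.
..#..
..#..
.##..
..##.
..#..
..###
.####
..#.#
..#.#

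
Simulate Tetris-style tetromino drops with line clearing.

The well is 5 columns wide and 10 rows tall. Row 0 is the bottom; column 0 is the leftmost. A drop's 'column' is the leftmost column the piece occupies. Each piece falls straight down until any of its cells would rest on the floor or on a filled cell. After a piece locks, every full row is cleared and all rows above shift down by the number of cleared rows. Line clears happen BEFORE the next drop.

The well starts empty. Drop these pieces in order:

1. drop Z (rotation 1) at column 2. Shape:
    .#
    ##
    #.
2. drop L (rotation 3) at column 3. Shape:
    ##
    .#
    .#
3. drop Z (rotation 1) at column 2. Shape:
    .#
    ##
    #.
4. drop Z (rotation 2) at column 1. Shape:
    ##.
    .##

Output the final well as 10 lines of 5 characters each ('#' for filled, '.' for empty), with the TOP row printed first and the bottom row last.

Drop 1: Z rot1 at col 2 lands with bottom-row=0; cleared 0 line(s) (total 0); column heights now [0 0 2 3 0], max=3
Drop 2: L rot3 at col 3 lands with bottom-row=1; cleared 0 line(s) (total 0); column heights now [0 0 2 4 4], max=4
Drop 3: Z rot1 at col 2 lands with bottom-row=3; cleared 0 line(s) (total 0); column heights now [0 0 5 6 4], max=6
Drop 4: Z rot2 at col 1 lands with bottom-row=6; cleared 0 line(s) (total 0); column heights now [0 8 8 7 4], max=8

Answer: .....
.....
.##..
..##.
...#.
..##.
..###
...##
..###
..#..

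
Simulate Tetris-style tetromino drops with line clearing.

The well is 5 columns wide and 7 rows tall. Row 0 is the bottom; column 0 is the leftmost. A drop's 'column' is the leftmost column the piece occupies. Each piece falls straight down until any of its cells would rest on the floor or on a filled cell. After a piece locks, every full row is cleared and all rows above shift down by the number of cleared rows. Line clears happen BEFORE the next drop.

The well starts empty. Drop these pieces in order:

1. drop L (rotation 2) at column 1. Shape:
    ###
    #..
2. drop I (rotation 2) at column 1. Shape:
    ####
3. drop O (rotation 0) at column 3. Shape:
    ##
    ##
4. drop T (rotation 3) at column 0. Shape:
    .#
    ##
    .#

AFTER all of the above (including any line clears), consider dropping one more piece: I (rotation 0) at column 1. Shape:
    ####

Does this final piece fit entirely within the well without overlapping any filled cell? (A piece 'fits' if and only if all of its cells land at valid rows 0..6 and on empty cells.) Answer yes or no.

Drop 1: L rot2 at col 1 lands with bottom-row=0; cleared 0 line(s) (total 0); column heights now [0 2 2 2 0], max=2
Drop 2: I rot2 at col 1 lands with bottom-row=2; cleared 0 line(s) (total 0); column heights now [0 3 3 3 3], max=3
Drop 3: O rot0 at col 3 lands with bottom-row=3; cleared 0 line(s) (total 0); column heights now [0 3 3 5 5], max=5
Drop 4: T rot3 at col 0 lands with bottom-row=3; cleared 0 line(s) (total 0); column heights now [5 6 3 5 5], max=6
Test piece I rot0 at col 1 (width 4): heights before test = [5 6 3 5 5]; fits = True

Answer: yes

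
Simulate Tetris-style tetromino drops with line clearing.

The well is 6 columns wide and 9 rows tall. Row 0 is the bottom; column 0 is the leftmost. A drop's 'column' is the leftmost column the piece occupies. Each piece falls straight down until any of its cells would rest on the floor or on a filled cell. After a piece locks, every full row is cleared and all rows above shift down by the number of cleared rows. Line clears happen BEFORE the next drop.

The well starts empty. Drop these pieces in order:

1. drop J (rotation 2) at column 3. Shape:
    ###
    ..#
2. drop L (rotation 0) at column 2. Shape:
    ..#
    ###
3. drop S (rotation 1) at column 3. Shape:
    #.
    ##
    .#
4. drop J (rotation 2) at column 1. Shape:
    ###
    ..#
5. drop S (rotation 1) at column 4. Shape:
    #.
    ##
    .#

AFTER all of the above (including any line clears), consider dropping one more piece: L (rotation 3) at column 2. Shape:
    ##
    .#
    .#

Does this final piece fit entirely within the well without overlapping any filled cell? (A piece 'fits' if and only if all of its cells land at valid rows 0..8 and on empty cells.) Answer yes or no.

Drop 1: J rot2 at col 3 lands with bottom-row=0; cleared 0 line(s) (total 0); column heights now [0 0 0 2 2 2], max=2
Drop 2: L rot0 at col 2 lands with bottom-row=2; cleared 0 line(s) (total 0); column heights now [0 0 3 3 4 2], max=4
Drop 3: S rot1 at col 3 lands with bottom-row=4; cleared 0 line(s) (total 0); column heights now [0 0 3 7 6 2], max=7
Drop 4: J rot2 at col 1 lands with bottom-row=7; cleared 0 line(s) (total 0); column heights now [0 9 9 9 6 2], max=9
Drop 5: S rot1 at col 4 lands with bottom-row=5; cleared 0 line(s) (total 0); column heights now [0 9 9 9 8 7], max=9
Test piece L rot3 at col 2 (width 2): heights before test = [0 9 9 9 8 7]; fits = False

Answer: no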